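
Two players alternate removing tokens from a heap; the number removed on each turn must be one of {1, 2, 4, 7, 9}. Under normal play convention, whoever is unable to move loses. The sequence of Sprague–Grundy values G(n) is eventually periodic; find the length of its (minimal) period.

G(0) = 0
G(1) = mex{0} = 1
G(2) = mex{1,0} = 2
G(3) = mex{2,1} = 0
G(4) = mex{0,2,0} = 1
G(5) = mex{1,0,1} = 2
G(6) = mex{2,1,2} = 0
G(7) = mex{0,2,0,0} = 1
G(8) = mex{1,0,1,1} = 2
G(9) = mex{2,1,2,2,0} = 3
G(10) = mex{3,2,0,0,1} = 4
G(11) = mex{4,3,1,1,2} = 0
G(12) = mex{0,4,2,2,0} = 1
G(13) = mex{1,0,3,0,1} = 2
G(14) = mex{2,1,4,1,2} = 0
G(15) = mex{0,2,0,2,0} = 1
G(16) = mex{1,0,1,3,1} = 2
G(17) = mex{2,1,2,4,2} = 0
G(18) = mex{0,2,0,0,3} = 1
G(19) = mex{1,0,1,1,4} = 2
G(20) = mex{2,1,2,2,0} = 3
G(21) = mex{3,2,0,0,1} = 4
G(22) = mex{4,3,1,1,2} = 0
G(23) = mex{0,4,2,2,0} = 1
G(n+11) = G(n) holds for n = 0,…,8 (a full window of length max(S) = 9), so the sequence is purely periodic with period 11.

11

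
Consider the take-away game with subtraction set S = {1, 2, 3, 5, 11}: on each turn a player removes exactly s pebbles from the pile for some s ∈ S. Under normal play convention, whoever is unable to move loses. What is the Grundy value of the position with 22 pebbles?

2

n :  0  1  2  3  4  5  6  7  8  9 10 11 12 13 14 15 16 17 18 19 20 21 22
G :  0  1  2  3  0  1  2  3  0  1  2  3  0  1  2  3  0  1  2  3  0  1  2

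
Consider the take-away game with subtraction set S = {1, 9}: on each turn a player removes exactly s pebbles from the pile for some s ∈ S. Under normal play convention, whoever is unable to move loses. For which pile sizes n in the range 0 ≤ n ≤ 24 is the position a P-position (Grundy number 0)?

0, 2, 4, 6, 8, 10, 12, 14, 16, 18, 20, 22, 24

G(0) = 0
G(1) = mex{0} = 1
G(2) = mex{1} = 0
G(3) = mex{0} = 1
G(4) = mex{1} = 0
G(5) = mex{0} = 1
G(6) = mex{1} = 0
G(7) = mex{0} = 1
G(8) = mex{1} = 0
G(9) = mex{0,0} = 1
G(10) = mex{1,1} = 0
G(11) = mex{0,0} = 1
G(12) = mex{1,1} = 0
G(13) = mex{0,0} = 1
G(14) = mex{1,1} = 0
G(15) = mex{0,0} = 1
G(16) = mex{1,1} = 0
G(17) = mex{0,0} = 1
G(18) = mex{1,1} = 0
G(19) = mex{0,0} = 1
G(20) = mex{1,1} = 0
G(21) = mex{0,0} = 1
G(22) = mex{1,1} = 0
G(23) = mex{0,0} = 1
G(24) = mex{1,1} = 0
P-positions are exactly the n with G(n) = 0.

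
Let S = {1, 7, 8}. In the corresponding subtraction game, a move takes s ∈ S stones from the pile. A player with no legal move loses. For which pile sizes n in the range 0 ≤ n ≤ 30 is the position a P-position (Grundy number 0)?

0, 2, 4, 6, 15, 17, 19, 21, 30

G(0) = 0
G(1) = mex{0} = 1
G(2) = mex{1} = 0
G(3) = mex{0} = 1
G(4) = mex{1} = 0
G(5) = mex{0} = 1
G(6) = mex{1} = 0
G(7) = mex{0,0} = 1
G(8) = mex{1,1,0} = 2
G(9) = mex{2,0,1} = 3
G(10) = mex{3,1,0} = 2
G(11) = mex{2,0,1} = 3
G(12) = mex{3,1,0} = 2
G(13) = mex{2,0,1} = 3
G(14) = mex{3,1,0} = 2
G(15) = mex{2,2,1} = 0
G(16) = mex{0,3,2} = 1
G(17) = mex{1,2,3} = 0
G(18) = mex{0,3,2} = 1
G(19) = mex{1,2,3} = 0
G(20) = mex{0,3,2} = 1
G(21) = mex{1,2,3} = 0
G(22) = mex{0,0,2} = 1
G(23) = mex{1,1,0} = 2
G(24) = mex{2,0,1} = 3
G(25) = mex{3,1,0} = 2
G(26) = mex{2,0,1} = 3
G(27) = mex{3,1,0} = 2
G(28) = mex{2,0,1} = 3
G(29) = mex{3,1,0} = 2
G(30) = mex{2,2,1} = 0
P-positions are exactly the n with G(n) = 0.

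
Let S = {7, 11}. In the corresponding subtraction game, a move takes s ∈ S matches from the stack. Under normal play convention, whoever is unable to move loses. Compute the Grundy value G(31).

1

n :  0  1  2  3  4  5  6  7  8  9 10 11 12 13 14 15 16 17 18 19 20 21 22 23 24 25 26 27 28 29 30 31
G :  0  0  0  0  0  0  0  1  1  1  1  1  1  1  2  2  2  2  0  0  0  0  0  0  0  1  1  1  1  1  1  1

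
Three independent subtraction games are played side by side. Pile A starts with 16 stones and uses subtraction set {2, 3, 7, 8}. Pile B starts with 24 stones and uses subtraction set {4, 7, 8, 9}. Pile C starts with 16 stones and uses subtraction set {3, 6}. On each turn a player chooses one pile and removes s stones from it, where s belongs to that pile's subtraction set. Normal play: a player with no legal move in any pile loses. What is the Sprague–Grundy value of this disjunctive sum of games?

Pile A, S = {2, 3, 7, 8}:
G(0) = 0
G(1) = mex{} = 0
G(2) = mex{0} = 1
G(3) = mex{0,0} = 1
G(4) = mex{1,0} = 2
G(5) = mex{1,1} = 0
G(6) = mex{2,1} = 0
G(7) = mex{0,2,0} = 1
G(8) = mex{0,0,0,0} = 1
G(9) = mex{1,0,1,0} = 2
G(10) = mex{1,1,1,1} = 0
G(11) = mex{2,1,2,1} = 0
G(12) = mex{0,2,0,2} = 1
G(13) = mex{0,0,0,0} = 1
G(14) = mex{1,0,1,0} = 2
G(15) = mex{1,1,1,1} = 0
G(16) = mex{2,1,2,1} = 0
G_A(16) = 0.
Pile B, S = {4, 7, 8, 9}:
G(0) = 0
G(1) = mex{} = 0
G(2) = mex{} = 0
G(3) = mex{} = 0
G(4) = mex{0} = 1
G(5) = mex{0} = 1
G(6) = mex{0} = 1
G(7) = mex{0,0} = 1
G(8) = mex{1,0,0} = 2
G(9) = mex{1,0,0,0} = 2
G(10) = mex{1,0,0,0} = 2
G(11) = mex{1,1,0,0} = 2
G(12) = mex{2,1,1,0} = 3
G(13) = mex{2,1,1,1} = 0
G(14) = mex{2,1,1,1} = 0
G(15) = mex{2,2,1,1} = 0
G(16) = mex{3,2,2,1} = 0
G(17) = mex{0,2,2,2} = 1
G(18) = mex{0,2,2,2} = 1
G(19) = mex{0,3,2,2} = 1
G(20) = mex{0,0,3,2} = 1
G(21) = mex{1,0,0,3} = 2
G(22) = mex{1,0,0,0} = 2
G(23) = mex{1,0,0,0} = 2
G(24) = mex{1,1,0,0} = 2
G_B(24) = 2.
Pile C, S = {3, 6}:
n :  0  1  2  3  4  5  6  7  8  9 10 11 12 13 14 15 16
G :  0  0  0  1  1  1  2  2  2  0  0  0  1  1  1  2  2
G_C(16) = 2.
Combined Grundy value = 0 ⊕ 2 ⊕ 2 = 0.

0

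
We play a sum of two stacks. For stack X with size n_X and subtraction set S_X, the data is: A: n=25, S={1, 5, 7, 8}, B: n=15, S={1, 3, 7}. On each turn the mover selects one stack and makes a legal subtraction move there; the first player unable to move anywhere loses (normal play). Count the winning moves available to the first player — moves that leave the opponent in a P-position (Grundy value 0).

2

Stack A, S = {1, 5, 7, 8}:
G(0) = 0
G(1) = mex{0} = 1
G(2) = mex{1} = 0
G(3) = mex{0} = 1
G(4) = mex{1} = 0
G(5) = mex{0,0} = 1
G(6) = mex{1,1} = 0
G(7) = mex{0,0,0} = 1
G(8) = mex{1,1,1,0} = 2
G(9) = mex{2,0,0,1} = 3
G(10) = mex{3,1,1,0} = 2
G(11) = mex{2,0,0,1} = 3
G(12) = mex{3,1,1,0} = 2
G(13) = mex{2,2,0,1} = 3
G(14) = mex{3,3,1,0} = 2
G(15) = mex{2,2,2,1} = 0
G(16) = mex{0,3,3,2} = 1
G(17) = mex{1,2,2,3} = 0
G(18) = mex{0,3,3,2} = 1
G(19) = mex{1,2,2,3} = 0
G(20) = mex{0,0,3,2} = 1
G(21) = mex{1,1,2,3} = 0
G(22) = mex{0,0,0,2} = 1
G(23) = mex{1,1,1,0} = 2
G(24) = mex{2,0,0,1} = 3
G(25) = mex{3,1,1,0} = 2
G_A(25) = 2.
Stack B, S = {1, 3, 7}:
n :  0  1  2  3  4  5  6  7  8  9 10 11 12 13 14 15
G :  0  1  0  1  0  1  0  1  0  1  0  1  0  1  0  1
G_B(15) = 1.
Combined Grundy value = 2 ⊕ 1 = 3.
A winning move leaves total XOR = 0, i.e. changes one component's Grundy value g to g ⊕ X where X is the current total.
Stack A: need g' = 2⊕3 = 1. Options: 25−1→G=3, 25−5→G=1, 25−7→G=1, 25−8→G=0. Hits: 2.
Stack B: need g' = 1⊕3 = 2. Options: 15−1→G=0, 15−3→G=0, 15−7→G=0. Hits: 0.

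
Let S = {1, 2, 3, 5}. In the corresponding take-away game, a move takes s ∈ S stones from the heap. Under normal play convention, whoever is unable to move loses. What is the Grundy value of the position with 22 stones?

2

G(0) = 0
G(1) = mex{0} = 1
G(2) = mex{1,0} = 2
G(3) = mex{2,1,0} = 3
G(4) = mex{3,2,1} = 0
G(5) = mex{0,3,2,0} = 1
G(6) = mex{1,0,3,1} = 2
G(7) = mex{2,1,0,2} = 3
G(8) = mex{3,2,1,3} = 0
G(9) = mex{0,3,2,0} = 1
G(10) = mex{1,0,3,1} = 2
G(11) = mex{2,1,0,2} = 3
G(12) = mex{3,2,1,3} = 0
G(13) = mex{0,3,2,0} = 1
G(14) = mex{1,0,3,1} = 2
G(15) = mex{2,1,0,2} = 3
G(16) = mex{3,2,1,3} = 0
G(17) = mex{0,3,2,0} = 1
G(18) = mex{1,0,3,1} = 2
G(19) = mex{2,1,0,2} = 3
G(20) = mex{3,2,1,3} = 0
G(21) = mex{0,3,2,0} = 1
G(22) = mex{1,0,3,1} = 2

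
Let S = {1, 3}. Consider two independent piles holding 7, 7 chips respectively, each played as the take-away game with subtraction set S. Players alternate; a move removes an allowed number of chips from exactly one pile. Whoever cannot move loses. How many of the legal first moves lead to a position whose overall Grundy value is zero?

All piles use S = {1, 3}:
G(0) = 0
G(1) = mex{0} = 1
G(2) = mex{1} = 0
G(3) = mex{0,0} = 1
G(4) = mex{1,1} = 0
G(5) = mex{0,0} = 1
G(6) = mex{1,1} = 0
G(7) = mex{0,0} = 1
Pile A: G(7) = 1.
Pile B: G(7) = 1.
Combined Grundy value = 1 ⊕ 1 = 0.
A winning move leaves total XOR = 0, i.e. changes one component's Grundy value g to g ⊕ X where X is the current total.
Pile A: target g' = 1⊕0 = 1, but every legal move changes the Grundy value (mex property), so 0 moves.
Pile B: target g' = 1⊕0 = 1, but every legal move changes the Grundy value (mex property), so 0 moves.

0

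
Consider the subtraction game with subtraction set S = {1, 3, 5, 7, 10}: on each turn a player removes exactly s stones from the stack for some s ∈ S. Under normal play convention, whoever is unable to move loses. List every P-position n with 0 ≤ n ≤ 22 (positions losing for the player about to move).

0, 2, 4, 6, 8, 17, 19, 21

G(0) = 0
G(1) = mex{0} = 1
G(2) = mex{1} = 0
G(3) = mex{0,0} = 1
G(4) = mex{1,1} = 0
G(5) = mex{0,0,0} = 1
G(6) = mex{1,1,1} = 0
G(7) = mex{0,0,0,0} = 1
G(8) = mex{1,1,1,1} = 0
G(9) = mex{0,0,0,0} = 1
G(10) = mex{1,1,1,1,0} = 2
G(11) = mex{2,0,0,0,1} = 3
G(12) = mex{3,1,1,1,0} = 2
G(13) = mex{2,2,0,0,1} = 3
G(14) = mex{3,3,1,1,0} = 2
G(15) = mex{2,2,2,0,1} = 3
G(16) = mex{3,3,3,1,0} = 2
G(17) = mex{2,2,2,2,1} = 0
G(18) = mex{0,3,3,3,0} = 1
G(19) = mex{1,2,2,2,1} = 0
G(20) = mex{0,0,3,3,2} = 1
G(21) = mex{1,1,2,2,3} = 0
G(22) = mex{0,0,0,3,2} = 1
P-positions are exactly the n with G(n) = 0.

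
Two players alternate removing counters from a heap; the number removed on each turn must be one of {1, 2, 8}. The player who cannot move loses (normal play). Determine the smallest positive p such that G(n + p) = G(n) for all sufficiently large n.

n :  0  1  2  3  4  5  6  7  8  9 10 11 12 13 14
G :  0  1  2  0  1  2  0  1  2  0  1  2  0  1  2
G(n+3) = G(n) holds for n = 0,…,7 (a full window of length max(S) = 8), so the sequence is purely periodic with period 3.

3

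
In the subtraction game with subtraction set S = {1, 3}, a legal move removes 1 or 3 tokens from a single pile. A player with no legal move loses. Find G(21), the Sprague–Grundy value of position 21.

G(0) = 0
G(1) = mex{0} = 1
G(2) = mex{1} = 0
G(3) = mex{0,0} = 1
G(4) = mex{1,1} = 0
G(5) = mex{0,0} = 1
G(6) = mex{1,1} = 0
G(7) = mex{0,0} = 1
G(8) = mex{1,1} = 0
G(9) = mex{0,0} = 1
G(10) = mex{1,1} = 0
G(11) = mex{0,0} = 1
G(12) = mex{1,1} = 0
G(13) = mex{0,0} = 1
G(14) = mex{1,1} = 0
G(15) = mex{0,0} = 1
G(16) = mex{1,1} = 0
G(17) = mex{0,0} = 1
G(18) = mex{1,1} = 0
G(19) = mex{0,0} = 1
G(20) = mex{1,1} = 0
G(21) = mex{0,0} = 1

1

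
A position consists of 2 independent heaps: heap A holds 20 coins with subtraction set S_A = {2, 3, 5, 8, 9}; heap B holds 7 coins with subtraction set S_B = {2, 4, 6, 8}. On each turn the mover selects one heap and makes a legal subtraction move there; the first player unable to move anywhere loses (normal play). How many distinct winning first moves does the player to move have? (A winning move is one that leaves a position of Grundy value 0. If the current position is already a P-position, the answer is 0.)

1

Heap A, S = {2, 3, 5, 8, 9}:
n :  0  1  2  3  4  5  6  7  8  9 10 11 12 13 14 15 16 17 18 19 20
G :  0  0  1  1  2  2  3  0  4  1  3  0  4  1  5  2  2  0  0  1  1
G_A(20) = 1.
Heap B, S = {2, 4, 6, 8}:
G(0) = 0
G(1) = mex{} = 0
G(2) = mex{0} = 1
G(3) = mex{0} = 1
G(4) = mex{1,0} = 2
G(5) = mex{1,0} = 2
G(6) = mex{2,1,0} = 3
G(7) = mex{2,1,0} = 3
G_B(7) = 3.
Combined Grundy value = 1 ⊕ 3 = 2.
A winning move leaves total XOR = 0, i.e. changes one component's Grundy value g to g ⊕ X where X is the current total.
Heap A: need g' = 1⊕2 = 3. Options: 20−2→G=0, 20−3→G=0, 20−5→G=2, 20−8→G=4, 20−9→G=0. Hits: 0.
Heap B: need g' = 3⊕2 = 1. Options: 7−2→G=2, 7−4→G=1, 7−6→G=0. Hits: 1.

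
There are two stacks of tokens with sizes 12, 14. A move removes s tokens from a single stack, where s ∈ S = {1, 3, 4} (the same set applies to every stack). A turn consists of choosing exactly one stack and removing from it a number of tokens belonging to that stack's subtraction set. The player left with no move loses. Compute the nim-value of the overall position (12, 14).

All stacks use S = {1, 3, 4}:
G(0) = 0
G(1) = mex{0} = 1
G(2) = mex{1} = 0
G(3) = mex{0,0} = 1
G(4) = mex{1,1,0} = 2
G(5) = mex{2,0,1} = 3
G(6) = mex{3,1,0} = 2
G(7) = mex{2,2,1} = 0
G(8) = mex{0,3,2} = 1
G(9) = mex{1,2,3} = 0
G(10) = mex{0,0,2} = 1
G(11) = mex{1,1,0} = 2
G(12) = mex{2,0,1} = 3
G(13) = mex{3,1,0} = 2
G(14) = mex{2,2,1} = 0
Stack A: G(12) = 3.
Stack B: G(14) = 0.
Combined Grundy value = 3 ⊕ 0 = 3.

3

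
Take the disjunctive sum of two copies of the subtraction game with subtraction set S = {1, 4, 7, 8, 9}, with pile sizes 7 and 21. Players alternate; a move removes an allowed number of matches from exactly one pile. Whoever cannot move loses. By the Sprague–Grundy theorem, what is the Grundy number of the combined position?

3

All piles use S = {1, 4, 7, 8, 9}:
n :  0  1  2  3  4  5  6  7  8  9 10 11 12 13 14 15 16 17 18 19 20 21
G :  0  1  0  1  2  0  1  2  3  2  3  4  5  3  4  0  1  0  1  2  0  1
Pile A: G(7) = 2.
Pile B: G(21) = 1.
Combined Grundy value = 2 ⊕ 1 = 3.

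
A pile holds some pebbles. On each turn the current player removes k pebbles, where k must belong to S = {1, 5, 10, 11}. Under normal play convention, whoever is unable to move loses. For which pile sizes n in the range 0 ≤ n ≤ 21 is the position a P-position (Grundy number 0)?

G(0) = 0
G(1) = mex{0} = 1
G(2) = mex{1} = 0
G(3) = mex{0} = 1
G(4) = mex{1} = 0
G(5) = mex{0,0} = 1
G(6) = mex{1,1} = 0
G(7) = mex{0,0} = 1
G(8) = mex{1,1} = 0
G(9) = mex{0,0} = 1
G(10) = mex{1,1,0} = 2
G(11) = mex{2,0,1,0} = 3
G(12) = mex{3,1,0,1} = 2
G(13) = mex{2,0,1,0} = 3
G(14) = mex{3,1,0,1} = 2
G(15) = mex{2,2,1,0} = 3
G(16) = mex{3,3,0,1} = 2
G(17) = mex{2,2,1,0} = 3
G(18) = mex{3,3,0,1} = 2
G(19) = mex{2,2,1,0} = 3
G(20) = mex{3,3,2,1} = 0
G(21) = mex{0,2,3,2} = 1
P-positions are exactly the n with G(n) = 0.

0, 2, 4, 6, 8, 20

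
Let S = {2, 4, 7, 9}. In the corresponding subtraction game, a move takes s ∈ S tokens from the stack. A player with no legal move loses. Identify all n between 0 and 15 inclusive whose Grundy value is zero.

G(0) = 0
G(1) = mex{} = 0
G(2) = mex{0} = 1
G(3) = mex{0} = 1
G(4) = mex{1,0} = 2
G(5) = mex{1,0} = 2
G(6) = mex{2,1} = 0
G(7) = mex{2,1,0} = 3
G(8) = mex{0,2,0} = 1
G(9) = mex{3,2,1,0} = 4
G(10) = mex{1,0,1,0} = 2
G(11) = mex{4,3,2,1} = 0
G(12) = mex{2,1,2,1} = 0
G(13) = mex{0,4,0,2} = 1
G(14) = mex{0,2,3,2} = 1
G(15) = mex{1,0,1,0} = 2
P-positions are exactly the n with G(n) = 0.

0, 1, 6, 11, 12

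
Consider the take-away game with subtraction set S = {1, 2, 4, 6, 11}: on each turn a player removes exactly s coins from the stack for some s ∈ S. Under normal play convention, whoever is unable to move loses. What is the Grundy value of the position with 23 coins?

G(0) = 0
G(1) = mex{0} = 1
G(2) = mex{1,0} = 2
G(3) = mex{2,1} = 0
G(4) = mex{0,2,0} = 1
G(5) = mex{1,0,1} = 2
G(6) = mex{2,1,2,0} = 3
G(7) = mex{3,2,0,1} = 4
G(8) = mex{4,3,1,2} = 0
G(9) = mex{0,4,2,0} = 1
G(10) = mex{1,0,3,1} = 2
G(11) = mex{2,1,4,2,0} = 3
G(12) = mex{3,2,0,3,1} = 4
G(13) = mex{4,3,1,4,2} = 0
G(14) = mex{0,4,2,0,0} = 1
G(15) = mex{1,0,3,1,1} = 2
G(16) = mex{2,1,4,2,2} = 0
G(17) = mex{0,2,0,3,3} = 1
G(18) = mex{1,0,1,4,4} = 2
G(19) = mex{2,1,2,0,0} = 3
G(20) = mex{3,2,0,1,1} = 4
G(21) = mex{4,3,1,2,2} = 0
G(22) = mex{0,4,2,0,3} = 1
G(23) = mex{1,0,3,1,4} = 2

2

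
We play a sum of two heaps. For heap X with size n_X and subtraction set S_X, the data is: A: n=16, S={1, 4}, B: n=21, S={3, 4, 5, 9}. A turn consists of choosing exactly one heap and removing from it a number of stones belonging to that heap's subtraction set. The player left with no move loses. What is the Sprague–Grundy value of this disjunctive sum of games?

Heap A, S = {1, 4}:
n :  0  1  2  3  4  5  6  7  8  9 10 11 12 13 14 15 16
G :  0  1  0  1  2  0  1  0  1  2  0  1  0  1  2  0  1
G_A(16) = 1.
Heap B, S = {3, 4, 5, 9}:
n :  0  1  2  3  4  5  6  7  8  9 10 11 12 13 14 15 16 17 18 19 20 21
G :  0  0  0  1  1  1  2  2  0  3  3  1  4  2  0  0  0  1  1  1  2  2
G_B(21) = 2.
Combined Grundy value = 1 ⊕ 2 = 3.

3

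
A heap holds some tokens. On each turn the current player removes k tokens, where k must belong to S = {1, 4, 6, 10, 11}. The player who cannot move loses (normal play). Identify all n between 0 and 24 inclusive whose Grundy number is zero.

n :  0  1  2  3  4  5  6  7  8  9 10 11 12 13 14 15 16 17 18 19 20 21 22 23 24
G :  0  1  0  1  2  0  1  0  1  2  3  2  3  4  0  1  2  3  2  0  1  0  1  2  3
P-positions are exactly the n with G(n) = 0.

0, 2, 5, 7, 14, 19, 21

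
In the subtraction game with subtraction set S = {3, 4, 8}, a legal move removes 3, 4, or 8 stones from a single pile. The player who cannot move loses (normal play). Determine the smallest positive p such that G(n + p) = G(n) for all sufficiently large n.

G(0) = 0
G(1) = mex{} = 0
G(2) = mex{} = 0
G(3) = mex{0} = 1
G(4) = mex{0,0} = 1
G(5) = mex{0,0} = 1
G(6) = mex{1,0} = 2
G(7) = mex{1,1} = 0
G(8) = mex{1,1,0} = 2
G(9) = mex{2,1,0} = 3
G(10) = mex{0,2,0} = 1
G(11) = mex{2,0,1} = 3
G(12) = mex{3,2,1} = 0
G(13) = mex{1,3,1} = 0
G(14) = mex{3,1,2} = 0
G(15) = mex{0,3,0} = 1
G(16) = mex{0,0,2} = 1
G(17) = mex{0,0,3} = 1
G(18) = mex{1,0,1} = 2
G(19) = mex{1,1,3} = 0
G(20) = mex{1,1,0} = 2
G(21) = mex{2,1,0} = 3
G(22) = mex{0,2,0} = 1
G(23) = mex{2,0,1} = 3
G(24) = mex{3,2,1} = 0
G(25) = mex{1,3,1} = 0
G(n+12) = G(n) holds for n = 0,…,7 (a full window of length max(S) = 8), so the sequence is purely periodic with period 12.

12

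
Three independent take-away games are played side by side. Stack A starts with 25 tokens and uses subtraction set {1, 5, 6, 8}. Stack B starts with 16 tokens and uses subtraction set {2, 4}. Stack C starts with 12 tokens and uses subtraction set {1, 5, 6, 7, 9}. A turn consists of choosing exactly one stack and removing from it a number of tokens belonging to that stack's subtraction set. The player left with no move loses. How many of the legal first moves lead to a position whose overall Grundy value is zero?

Stack A, S = {1, 5, 6, 8}:
n :  0  1  2  3  4  5  6  7  8  9 10 11 12 13 14 15 16 17 18 19 20 21 22 23 24 25
G :  0  1  0  1  0  1  2  3  2  3  2  0  1  0  1  0  1  2  3  2  3  2  0  1  0  1
G_A(25) = 1.
Stack B, S = {2, 4}:
n :  0  1  2  3  4  5  6  7  8  9 10 11 12 13 14 15 16
G :  0  0  1  1  2  2  0  0  1  1  2  2  0  0  1  1  2
G_B(16) = 2.
Stack C, S = {1, 5, 6, 7, 9}:
G(0) = 0
G(1) = mex{0} = 1
G(2) = mex{1} = 0
G(3) = mex{0} = 1
G(4) = mex{1} = 0
G(5) = mex{0,0} = 1
G(6) = mex{1,1,0} = 2
G(7) = mex{2,0,1,0} = 3
G(8) = mex{3,1,0,1} = 2
G(9) = mex{2,0,1,0,0} = 3
G(10) = mex{3,1,0,1,1} = 2
G(11) = mex{2,2,1,0,0} = 3
G(12) = mex{3,3,2,1,1} = 0
G_C(12) = 0.
Combined Grundy value = 1 ⊕ 2 ⊕ 0 = 3.
A winning move leaves total XOR = 0, i.e. changes one component's Grundy value g to g ⊕ X where X is the current total.
Stack A: need g' = 1⊕3 = 2. Options: 25−1→G=0, 25−5→G=3, 25−6→G=2, 25−8→G=2. Hits: 2.
Stack B: need g' = 2⊕3 = 1. Options: 16−2→G=1, 16−4→G=0. Hits: 1.
Stack C: need g' = 0⊕3 = 3. Options: 12−1→G=3, 12−5→G=3, 12−6→G=2, 12−7→G=1, 12−9→G=1. Hits: 2.

5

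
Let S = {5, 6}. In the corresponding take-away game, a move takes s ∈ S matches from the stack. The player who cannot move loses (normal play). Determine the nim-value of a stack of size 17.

G(0) = 0
G(1) = mex{} = 0
G(2) = mex{} = 0
G(3) = mex{} = 0
G(4) = mex{} = 0
G(5) = mex{0} = 1
G(6) = mex{0,0} = 1
G(7) = mex{0,0} = 1
G(8) = mex{0,0} = 1
G(9) = mex{0,0} = 1
G(10) = mex{1,0} = 2
G(11) = mex{1,1} = 0
G(12) = mex{1,1} = 0
G(13) = mex{1,1} = 0
G(14) = mex{1,1} = 0
G(15) = mex{2,1} = 0
G(16) = mex{0,2} = 1
G(17) = mex{0,0} = 1

1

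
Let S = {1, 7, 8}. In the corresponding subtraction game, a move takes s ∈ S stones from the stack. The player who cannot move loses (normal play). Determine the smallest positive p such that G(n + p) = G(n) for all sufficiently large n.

15

n :  0  1  2  3  4  5  6  7  8  9 10 11 12 13 14 15 16 17 18 19 20 21 22 23 24 25 26 27 28 29 30 31
G :  0  1  0  1  0  1  0  1  2  3  2  3  2  3  2  0  1  0  1  0  1  0  1  2  3  2  3  2  3  2  0  1
G(n+15) = G(n) holds for n = 0,…,7 (a full window of length max(S) = 8), so the sequence is purely periodic with period 15.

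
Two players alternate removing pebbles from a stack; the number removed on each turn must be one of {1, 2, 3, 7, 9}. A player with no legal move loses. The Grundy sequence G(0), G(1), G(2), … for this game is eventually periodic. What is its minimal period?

G(0) = 0
G(1) = mex{0} = 1
G(2) = mex{1,0} = 2
G(3) = mex{2,1,0} = 3
G(4) = mex{3,2,1} = 0
G(5) = mex{0,3,2} = 1
G(6) = mex{1,0,3} = 2
G(7) = mex{2,1,0,0} = 3
G(8) = mex{3,2,1,1} = 0
G(9) = mex{0,3,2,2,0} = 1
G(10) = mex{1,0,3,3,1} = 2
G(11) = mex{2,1,0,0,2} = 3
G(12) = mex{3,2,1,1,3} = 0
G(13) = mex{0,3,2,2,0} = 1
G(14) = mex{1,0,3,3,1} = 2
G(n+4) = G(n) holds for n = 0,…,8 (a full window of length max(S) = 9), so the sequence is purely periodic with period 4.

4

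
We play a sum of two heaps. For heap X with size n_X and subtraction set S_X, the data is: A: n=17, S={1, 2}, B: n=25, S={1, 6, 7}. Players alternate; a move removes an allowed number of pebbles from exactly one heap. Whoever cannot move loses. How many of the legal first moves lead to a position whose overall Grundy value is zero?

Heap A, S = {1, 2}:
G(0) = 0
G(1) = mex{0} = 1
G(2) = mex{1,0} = 2
G(3) = mex{2,1} = 0
G(4) = mex{0,2} = 1
G(5) = mex{1,0} = 2
G(6) = mex{2,1} = 0
G(7) = mex{0,2} = 1
G(8) = mex{1,0} = 2
G(9) = mex{2,1} = 0
G(10) = mex{0,2} = 1
G(11) = mex{1,0} = 2
G(12) = mex{2,1} = 0
G(13) = mex{0,2} = 1
G(14) = mex{1,0} = 2
G(15) = mex{2,1} = 0
G(16) = mex{0,2} = 1
G(17) = mex{1,0} = 2
G_A(17) = 2.
Heap B, S = {1, 6, 7}:
n :  0  1  2  3  4  5  6  7  8  9 10 11 12 13 14 15 16 17 18 19 20 21 22 23 24 25
G :  0  1  0  1  0  1  2  3  2  3  2  3  0  1  0  1  0  1  2  3  2  3  2  3  0  1
G_B(25) = 1.
Combined Grundy value = 2 ⊕ 1 = 3.
A winning move leaves total XOR = 0, i.e. changes one component's Grundy value g to g ⊕ X where X is the current total.
Heap A: need g' = 2⊕3 = 1. Options: 17−1→G=1, 17−2→G=0. Hits: 1.
Heap B: need g' = 1⊕3 = 2. Options: 25−1→G=0, 25−6→G=3, 25−7→G=2. Hits: 1.

2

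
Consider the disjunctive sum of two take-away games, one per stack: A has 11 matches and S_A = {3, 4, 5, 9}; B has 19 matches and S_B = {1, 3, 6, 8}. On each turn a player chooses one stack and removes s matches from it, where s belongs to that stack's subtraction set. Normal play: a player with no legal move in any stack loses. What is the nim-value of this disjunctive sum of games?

Stack A, S = {3, 4, 5, 9}:
n :  0  1  2  3  4  5  6  7  8  9 10 11
G :  0  0  0  1  1  1  2  2  0  3  3  1
G_A(11) = 1.
Stack B, S = {1, 3, 6, 8}:
n :  0  1  2  3  4  5  6  7  8  9 10 11 12 13 14 15 16 17 18 19
G :  0  1  0  1  0  1  2  3  2  0  1  0  1  0  1  2  3  2  0  1
G_B(19) = 1.
Combined Grundy value = 1 ⊕ 1 = 0.

0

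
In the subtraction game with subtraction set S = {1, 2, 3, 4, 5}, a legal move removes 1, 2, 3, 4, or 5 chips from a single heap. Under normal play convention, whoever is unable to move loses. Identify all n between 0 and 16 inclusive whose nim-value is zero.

G(0) = 0
G(1) = mex{0} = 1
G(2) = mex{1,0} = 2
G(3) = mex{2,1,0} = 3
G(4) = mex{3,2,1,0} = 4
G(5) = mex{4,3,2,1,0} = 5
G(6) = mex{5,4,3,2,1} = 0
G(7) = mex{0,5,4,3,2} = 1
G(8) = mex{1,0,5,4,3} = 2
G(9) = mex{2,1,0,5,4} = 3
G(10) = mex{3,2,1,0,5} = 4
G(11) = mex{4,3,2,1,0} = 5
G(12) = mex{5,4,3,2,1} = 0
G(13) = mex{0,5,4,3,2} = 1
G(14) = mex{1,0,5,4,3} = 2
G(15) = mex{2,1,0,5,4} = 3
G(16) = mex{3,2,1,0,5} = 4
P-positions are exactly the n with G(n) = 0.

0, 6, 12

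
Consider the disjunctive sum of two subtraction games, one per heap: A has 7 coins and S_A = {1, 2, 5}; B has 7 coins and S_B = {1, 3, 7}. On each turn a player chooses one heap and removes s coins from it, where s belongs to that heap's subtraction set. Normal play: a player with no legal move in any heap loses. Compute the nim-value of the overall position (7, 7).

Heap A, S = {1, 2, 5}:
n : 0 1 2 3 4 5 6 7
G : 0 1 2 0 1 2 0 1
G_A(7) = 1.
Heap B, S = {1, 3, 7}:
G(0) = 0
G(1) = mex{0} = 1
G(2) = mex{1} = 0
G(3) = mex{0,0} = 1
G(4) = mex{1,1} = 0
G(5) = mex{0,0} = 1
G(6) = mex{1,1} = 0
G(7) = mex{0,0,0} = 1
G_B(7) = 1.
Combined Grundy value = 1 ⊕ 1 = 0.

0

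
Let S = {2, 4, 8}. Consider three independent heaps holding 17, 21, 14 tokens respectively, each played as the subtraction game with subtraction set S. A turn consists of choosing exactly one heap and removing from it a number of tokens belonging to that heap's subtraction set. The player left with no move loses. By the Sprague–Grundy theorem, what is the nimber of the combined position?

All heaps use S = {2, 4, 8}:
G(0) = 0
G(1) = mex{} = 0
G(2) = mex{0} = 1
G(3) = mex{0} = 1
G(4) = mex{1,0} = 2
G(5) = mex{1,0} = 2
G(6) = mex{2,1} = 0
G(7) = mex{2,1} = 0
G(8) = mex{0,2,0} = 1
G(9) = mex{0,2,0} = 1
G(10) = mex{1,0,1} = 2
G(11) = mex{1,0,1} = 2
G(12) = mex{2,1,2} = 0
G(13) = mex{2,1,2} = 0
G(14) = mex{0,2,0} = 1
G(15) = mex{0,2,0} = 1
G(16) = mex{1,0,1} = 2
G(17) = mex{1,0,1} = 2
G(18) = mex{2,1,2} = 0
G(19) = mex{2,1,2} = 0
G(20) = mex{0,2,0} = 1
G(21) = mex{0,2,0} = 1
Heap A: G(17) = 2.
Heap B: G(21) = 1.
Heap C: G(14) = 1.
Combined Grundy value = 2 ⊕ 1 ⊕ 1 = 2.

2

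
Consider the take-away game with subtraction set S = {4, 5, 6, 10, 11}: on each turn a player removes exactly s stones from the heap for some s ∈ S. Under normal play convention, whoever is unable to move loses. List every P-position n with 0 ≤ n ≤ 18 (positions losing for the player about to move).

G(0) = 0
G(1) = mex{} = 0
G(2) = mex{} = 0
G(3) = mex{} = 0
G(4) = mex{0} = 1
G(5) = mex{0,0} = 1
G(6) = mex{0,0,0} = 1
G(7) = mex{0,0,0} = 1
G(8) = mex{1,0,0} = 2
G(9) = mex{1,1,0} = 2
G(10) = mex{1,1,1,0} = 2
G(11) = mex{1,1,1,0,0} = 2
G(12) = mex{2,1,1,0,0} = 3
G(13) = mex{2,2,1,0,0} = 3
G(14) = mex{2,2,2,1,0} = 3
G(15) = mex{2,2,2,1,1} = 0
G(16) = mex{3,2,2,1,1} = 0
G(17) = mex{3,3,2,1,1} = 0
G(18) = mex{3,3,3,2,1} = 0
P-positions are exactly the n with G(n) = 0.

0, 1, 2, 3, 15, 16, 17, 18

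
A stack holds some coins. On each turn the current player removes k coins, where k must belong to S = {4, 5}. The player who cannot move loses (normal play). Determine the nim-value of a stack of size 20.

n :  0  1  2  3  4  5  6  7  8  9 10 11 12 13 14 15 16 17 18 19 20
G :  0  0  0  0  1  1  1  1  2  0  0  0  0  1  1  1  1  2  0  0  0

0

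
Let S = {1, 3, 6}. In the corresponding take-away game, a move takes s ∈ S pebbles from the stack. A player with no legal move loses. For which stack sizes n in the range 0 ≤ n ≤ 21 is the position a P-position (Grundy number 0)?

G(0) = 0
G(1) = mex{0} = 1
G(2) = mex{1} = 0
G(3) = mex{0,0} = 1
G(4) = mex{1,1} = 0
G(5) = mex{0,0} = 1
G(6) = mex{1,1,0} = 2
G(7) = mex{2,0,1} = 3
G(8) = mex{3,1,0} = 2
G(9) = mex{2,2,1} = 0
G(10) = mex{0,3,0} = 1
G(11) = mex{1,2,1} = 0
G(12) = mex{0,0,2} = 1
G(13) = mex{1,1,3} = 0
G(14) = mex{0,0,2} = 1
G(15) = mex{1,1,0} = 2
G(16) = mex{2,0,1} = 3
G(17) = mex{3,1,0} = 2
G(18) = mex{2,2,1} = 0
G(19) = mex{0,3,0} = 1
G(20) = mex{1,2,1} = 0
G(21) = mex{0,0,2} = 1
P-positions are exactly the n with G(n) = 0.

0, 2, 4, 9, 11, 13, 18, 20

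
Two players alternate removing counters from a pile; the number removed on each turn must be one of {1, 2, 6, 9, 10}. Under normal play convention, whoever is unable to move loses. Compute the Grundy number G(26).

1

n :  0  1  2  3  4  5  6  7  8  9 10 11 12 13 14 15 16 17 18 19 20 21 22 23 24 25 26
G :  0  1  2  0  1  2  3  0  1  2  3  0  1  2  0  1  2  3  0  1  2  3  0  1  2  0  1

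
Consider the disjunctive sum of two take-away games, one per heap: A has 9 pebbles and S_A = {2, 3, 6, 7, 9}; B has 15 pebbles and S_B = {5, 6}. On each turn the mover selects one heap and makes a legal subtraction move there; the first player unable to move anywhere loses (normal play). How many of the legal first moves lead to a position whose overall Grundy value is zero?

2

Heap A, S = {2, 3, 6, 7, 9}:
G(0) = 0
G(1) = mex{} = 0
G(2) = mex{0} = 1
G(3) = mex{0,0} = 1
G(4) = mex{1,0} = 2
G(5) = mex{1,1} = 0
G(6) = mex{2,1,0} = 3
G(7) = mex{0,2,0,0} = 1
G(8) = mex{3,0,1,0} = 2
G(9) = mex{1,3,1,1,0} = 2
G_A(9) = 2.
Heap B, S = {5, 6}:
G(0) = 0
G(1) = mex{} = 0
G(2) = mex{} = 0
G(3) = mex{} = 0
G(4) = mex{} = 0
G(5) = mex{0} = 1
G(6) = mex{0,0} = 1
G(7) = mex{0,0} = 1
G(8) = mex{0,0} = 1
G(9) = mex{0,0} = 1
G(10) = mex{1,0} = 2
G(11) = mex{1,1} = 0
G(12) = mex{1,1} = 0
G(13) = mex{1,1} = 0
G(14) = mex{1,1} = 0
G(15) = mex{2,1} = 0
G_B(15) = 0.
Combined Grundy value = 2 ⊕ 0 = 2.
A winning move leaves total XOR = 0, i.e. changes one component's Grundy value g to g ⊕ X where X is the current total.
Heap A: need g' = 2⊕2 = 0. Options: 9−2→G=1, 9−3→G=3, 9−6→G=1, 9−7→G=1, 9−9→G=0. Hits: 1.
Heap B: need g' = 0⊕2 = 2. Options: 15−5→G=2, 15−6→G=1. Hits: 1.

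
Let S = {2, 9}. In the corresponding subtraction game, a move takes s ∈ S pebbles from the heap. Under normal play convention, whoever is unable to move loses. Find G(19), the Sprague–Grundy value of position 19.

0

n :  0  1  2  3  4  5  6  7  8  9 10 11 12 13 14 15 16 17 18 19
G :  0  0  1  1  0  0  1  1  0  2  1  0  0  1  1  0  0  1  1  0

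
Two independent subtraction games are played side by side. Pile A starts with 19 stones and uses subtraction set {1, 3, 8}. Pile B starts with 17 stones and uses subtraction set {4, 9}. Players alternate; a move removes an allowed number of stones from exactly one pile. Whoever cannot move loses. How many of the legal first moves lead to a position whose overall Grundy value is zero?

Pile A, S = {1, 3, 8}:
G(0) = 0
G(1) = mex{0} = 1
G(2) = mex{1} = 0
G(3) = mex{0,0} = 1
G(4) = mex{1,1} = 0
G(5) = mex{0,0} = 1
G(6) = mex{1,1} = 0
G(7) = mex{0,0} = 1
G(8) = mex{1,1,0} = 2
G(9) = mex{2,0,1} = 3
G(10) = mex{3,1,0} = 2
G(11) = mex{2,2,1} = 0
G(12) = mex{0,3,0} = 1
G(13) = mex{1,2,1} = 0
G(14) = mex{0,0,0} = 1
G(15) = mex{1,1,1} = 0
G(16) = mex{0,0,2} = 1
G(17) = mex{1,1,3} = 0
G(18) = mex{0,0,2} = 1
G(19) = mex{1,1,0} = 2
G_A(19) = 2.
Pile B, S = {4, 9}:
G(0) = 0
G(1) = mex{} = 0
G(2) = mex{} = 0
G(3) = mex{} = 0
G(4) = mex{0} = 1
G(5) = mex{0} = 1
G(6) = mex{0} = 1
G(7) = mex{0} = 1
G(8) = mex{1} = 0
G(9) = mex{1,0} = 2
G(10) = mex{1,0} = 2
G(11) = mex{1,0} = 2
G(12) = mex{0,0} = 1
G(13) = mex{2,1} = 0
G(14) = mex{2,1} = 0
G(15) = mex{2,1} = 0
G(16) = mex{1,1} = 0
G(17) = mex{0,0} = 1
G_B(17) = 1.
Combined Grundy value = 2 ⊕ 1 = 3.
A winning move leaves total XOR = 0, i.e. changes one component's Grundy value g to g ⊕ X where X is the current total.
Pile A: need g' = 2⊕3 = 1. Options: 19−1→G=1, 19−3→G=1, 19−8→G=0. Hits: 2.
Pile B: need g' = 1⊕3 = 2. Options: 17−4→G=0, 17−9→G=0. Hits: 0.

2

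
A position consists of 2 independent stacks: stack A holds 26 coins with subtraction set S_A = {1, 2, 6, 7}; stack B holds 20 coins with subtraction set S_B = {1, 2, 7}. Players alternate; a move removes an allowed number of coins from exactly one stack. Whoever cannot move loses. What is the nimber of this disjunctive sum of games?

Stack A, S = {1, 2, 6, 7}:
G(0) = 0
G(1) = mex{0} = 1
G(2) = mex{1,0} = 2
G(3) = mex{2,1} = 0
G(4) = mex{0,2} = 1
G(5) = mex{1,0} = 2
G(6) = mex{2,1,0} = 3
G(7) = mex{3,2,1,0} = 4
G(8) = mex{4,3,2,1} = 0
G(9) = mex{0,4,0,2} = 1
G(10) = mex{1,0,1,0} = 2
G(11) = mex{2,1,2,1} = 0
G(12) = mex{0,2,3,2} = 1
G(13) = mex{1,0,4,3} = 2
G(14) = mex{2,1,0,4} = 3
G(15) = mex{3,2,1,0} = 4
G(16) = mex{4,3,2,1} = 0
G(17) = mex{0,4,0,2} = 1
G(18) = mex{1,0,1,0} = 2
G(19) = mex{2,1,2,1} = 0
G(20) = mex{0,2,3,2} = 1
G(21) = mex{1,0,4,3} = 2
G(22) = mex{2,1,0,4} = 3
G(23) = mex{3,2,1,0} = 4
G(24) = mex{4,3,2,1} = 0
G(25) = mex{0,4,0,2} = 1
G(26) = mex{1,0,1,0} = 2
G_A(26) = 2.
Stack B, S = {1, 2, 7}:
G(0) = 0
G(1) = mex{0} = 1
G(2) = mex{1,0} = 2
G(3) = mex{2,1} = 0
G(4) = mex{0,2} = 1
G(5) = mex{1,0} = 2
G(6) = mex{2,1} = 0
G(7) = mex{0,2,0} = 1
G(8) = mex{1,0,1} = 2
G(9) = mex{2,1,2} = 0
G(10) = mex{0,2,0} = 1
G(11) = mex{1,0,1} = 2
G(12) = mex{2,1,2} = 0
G(13) = mex{0,2,0} = 1
G(14) = mex{1,0,1} = 2
G(15) = mex{2,1,2} = 0
G(16) = mex{0,2,0} = 1
G(17) = mex{1,0,1} = 2
G(18) = mex{2,1,2} = 0
G(19) = mex{0,2,0} = 1
G(20) = mex{1,0,1} = 2
G_B(20) = 2.
Combined Grundy value = 2 ⊕ 2 = 0.

0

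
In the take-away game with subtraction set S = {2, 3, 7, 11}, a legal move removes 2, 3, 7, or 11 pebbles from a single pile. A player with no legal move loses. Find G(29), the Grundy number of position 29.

0

G(0) = 0
G(1) = mex{} = 0
G(2) = mex{0} = 1
G(3) = mex{0,0} = 1
G(4) = mex{1,0} = 2
G(5) = mex{1,1} = 0
G(6) = mex{2,1} = 0
G(7) = mex{0,2,0} = 1
G(8) = mex{0,0,0} = 1
G(9) = mex{1,0,1} = 2
G(10) = mex{1,1,1} = 0
G(11) = mex{2,1,2,0} = 3
G(12) = mex{0,2,0,0} = 1
G(13) = mex{3,0,0,1} = 2
G(14) = mex{1,3,1,1} = 0
G(15) = mex{2,1,1,2} = 0
G(16) = mex{0,2,2,0} = 1
G(17) = mex{0,0,0,0} = 1
G(18) = mex{1,0,3,1} = 2
G(19) = mex{1,1,1,1} = 0
G(20) = mex{2,1,2,2} = 0
G(21) = mex{0,2,0,0} = 1
G(22) = mex{0,0,0,3} = 1
G(23) = mex{1,0,1,1} = 2
G(24) = mex{1,1,1,2} = 0
G(25) = mex{2,1,2,0} = 3
G(26) = mex{0,2,0,0} = 1
G(27) = mex{3,0,0,1} = 2
G(28) = mex{1,3,1,1} = 0
G(29) = mex{2,1,1,2} = 0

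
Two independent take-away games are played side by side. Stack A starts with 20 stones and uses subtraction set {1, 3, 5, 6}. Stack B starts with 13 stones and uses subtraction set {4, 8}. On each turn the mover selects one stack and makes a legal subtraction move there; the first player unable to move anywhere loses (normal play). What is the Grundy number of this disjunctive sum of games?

Stack A, S = {1, 3, 5, 6}:
n :  0  1  2  3  4  5  6  7  8  9 10 11 12 13 14 15 16 17 18 19 20
G :  0  1  0  1  0  1  2  3  2  3  2  0  1  0  1  0  1  2  3  2  3
G_A(20) = 3.
Stack B, S = {4, 8}:
G(0) = 0
G(1) = mex{} = 0
G(2) = mex{} = 0
G(3) = mex{} = 0
G(4) = mex{0} = 1
G(5) = mex{0} = 1
G(6) = mex{0} = 1
G(7) = mex{0} = 1
G(8) = mex{1,0} = 2
G(9) = mex{1,0} = 2
G(10) = mex{1,0} = 2
G(11) = mex{1,0} = 2
G(12) = mex{2,1} = 0
G(13) = mex{2,1} = 0
G_B(13) = 0.
Combined Grundy value = 3 ⊕ 0 = 3.

3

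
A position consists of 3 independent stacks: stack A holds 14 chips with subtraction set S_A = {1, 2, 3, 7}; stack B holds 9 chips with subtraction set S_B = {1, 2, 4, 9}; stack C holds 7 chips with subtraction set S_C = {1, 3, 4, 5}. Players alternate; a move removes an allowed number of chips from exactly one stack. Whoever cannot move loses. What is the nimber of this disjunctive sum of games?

Stack A, S = {1, 2, 3, 7}:
n :  0  1  2  3  4  5  6  7  8  9 10 11 12 13 14
G :  0  1  2  3  0  1  2  3  0  1  2  3  0  1  2
G_A(14) = 2.
Stack B, S = {1, 2, 4, 9}:
G(0) = 0
G(1) = mex{0} = 1
G(2) = mex{1,0} = 2
G(3) = mex{2,1} = 0
G(4) = mex{0,2,0} = 1
G(5) = mex{1,0,1} = 2
G(6) = mex{2,1,2} = 0
G(7) = mex{0,2,0} = 1
G(8) = mex{1,0,1} = 2
G(9) = mex{2,1,2,0} = 3
G_B(9) = 3.
Stack C, S = {1, 3, 4, 5}:
G(0) = 0
G(1) = mex{0} = 1
G(2) = mex{1} = 0
G(3) = mex{0,0} = 1
G(4) = mex{1,1,0} = 2
G(5) = mex{2,0,1,0} = 3
G(6) = mex{3,1,0,1} = 2
G(7) = mex{2,2,1,0} = 3
G_C(7) = 3.
Combined Grundy value = 2 ⊕ 3 ⊕ 3 = 2.

2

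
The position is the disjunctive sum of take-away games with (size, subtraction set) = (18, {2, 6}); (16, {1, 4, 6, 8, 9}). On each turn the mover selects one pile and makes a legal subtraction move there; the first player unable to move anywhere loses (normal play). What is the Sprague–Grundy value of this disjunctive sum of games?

Pile A, S = {2, 6}:
n :  0  1  2  3  4  5  6  7  8  9 10 11 12 13 14 15 16 17 18
G :  0  0  1  1  0  0  1  1  0  0  1  1  0  0  1  1  0  0  1
G_A(18) = 1.
Pile B, S = {1, 4, 6, 8, 9}:
G(0) = 0
G(1) = mex{0} = 1
G(2) = mex{1} = 0
G(3) = mex{0} = 1
G(4) = mex{1,0} = 2
G(5) = mex{2,1} = 0
G(6) = mex{0,0,0} = 1
G(7) = mex{1,1,1} = 0
G(8) = mex{0,2,0,0} = 1
G(9) = mex{1,0,1,1,0} = 2
G(10) = mex{2,1,2,0,1} = 3
G(11) = mex{3,0,0,1,0} = 2
G(12) = mex{2,1,1,2,1} = 0
G(13) = mex{0,2,0,0,2} = 1
G(14) = mex{1,3,1,1,0} = 2
G(15) = mex{2,2,2,0,1} = 3
G(16) = mex{3,0,3,1,0} = 2
G_B(16) = 2.
Combined Grundy value = 1 ⊕ 2 = 3.

3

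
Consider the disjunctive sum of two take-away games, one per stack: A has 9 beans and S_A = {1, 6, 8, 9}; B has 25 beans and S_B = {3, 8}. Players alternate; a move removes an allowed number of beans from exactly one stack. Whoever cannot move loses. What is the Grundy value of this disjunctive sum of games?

Stack A, S = {1, 6, 8, 9}:
G(0) = 0
G(1) = mex{0} = 1
G(2) = mex{1} = 0
G(3) = mex{0} = 1
G(4) = mex{1} = 0
G(5) = mex{0} = 1
G(6) = mex{1,0} = 2
G(7) = mex{2,1} = 0
G(8) = mex{0,0,0} = 1
G(9) = mex{1,1,1,0} = 2
G_A(9) = 2.
Stack B, S = {3, 8}:
n :  0  1  2  3  4  5  6  7  8  9 10 11 12 13 14 15 16 17 18 19 20 21 22 23 24 25
G :  0  0  0  1  1  1  0  0  2  1  1  0  0  0  1  1  1  0  0  2  1  1  0  0  0  1
G_B(25) = 1.
Combined Grundy value = 2 ⊕ 1 = 3.

3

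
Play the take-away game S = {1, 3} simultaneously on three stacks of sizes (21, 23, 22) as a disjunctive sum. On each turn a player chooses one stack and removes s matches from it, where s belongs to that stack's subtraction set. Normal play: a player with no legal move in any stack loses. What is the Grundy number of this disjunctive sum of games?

0

All stacks use S = {1, 3}:
n :  0  1  2  3  4  5  6  7  8  9 10 11 12 13 14 15 16 17 18 19 20 21 22 23
G :  0  1  0  1  0  1  0  1  0  1  0  1  0  1  0  1  0  1  0  1  0  1  0  1
Stack A: G(21) = 1.
Stack B: G(23) = 1.
Stack C: G(22) = 0.
Combined Grundy value = 1 ⊕ 1 ⊕ 0 = 0.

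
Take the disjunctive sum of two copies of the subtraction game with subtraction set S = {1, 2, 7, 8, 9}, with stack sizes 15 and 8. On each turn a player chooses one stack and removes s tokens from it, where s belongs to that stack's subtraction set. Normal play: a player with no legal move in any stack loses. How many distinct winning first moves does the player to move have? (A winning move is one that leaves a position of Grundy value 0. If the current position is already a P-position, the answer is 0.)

All stacks use S = {1, 2, 7, 8, 9}:
G(0) = 0
G(1) = mex{0} = 1
G(2) = mex{1,0} = 2
G(3) = mex{2,1} = 0
G(4) = mex{0,2} = 1
G(5) = mex{1,0} = 2
G(6) = mex{2,1} = 0
G(7) = mex{0,2,0} = 1
G(8) = mex{1,0,1,0} = 2
G(9) = mex{2,1,2,1,0} = 3
G(10) = mex{3,2,0,2,1} = 4
G(11) = mex{4,3,1,0,2} = 5
G(12) = mex{5,4,2,1,0} = 3
G(13) = mex{3,5,0,2,1} = 4
G(14) = mex{4,3,1,0,2} = 5
G(15) = mex{5,4,2,1,0} = 3
Stack A: G(15) = 3.
Stack B: G(8) = 2.
Combined Grundy value = 3 ⊕ 2 = 1.
A winning move leaves total XOR = 0, i.e. changes one component's Grundy value g to g ⊕ X where X is the current total.
Stack A: need g' = 3⊕1 = 2. Options: 15−1→G=5, 15−2→G=4, 15−7→G=2, 15−8→G=1, 15−9→G=0. Hits: 1.
Stack B: need g' = 2⊕1 = 3. Options: 8−1→G=1, 8−2→G=0, 8−7→G=1, 8−8→G=0. Hits: 0.

1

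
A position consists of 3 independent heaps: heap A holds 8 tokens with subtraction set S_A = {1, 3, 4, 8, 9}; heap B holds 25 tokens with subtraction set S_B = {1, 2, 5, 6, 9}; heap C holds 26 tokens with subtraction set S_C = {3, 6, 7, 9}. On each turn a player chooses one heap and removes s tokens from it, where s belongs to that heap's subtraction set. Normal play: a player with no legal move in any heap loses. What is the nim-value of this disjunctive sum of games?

0

Heap A, S = {1, 3, 4, 8, 9}:
G(0) = 0
G(1) = mex{0} = 1
G(2) = mex{1} = 0
G(3) = mex{0,0} = 1
G(4) = mex{1,1,0} = 2
G(5) = mex{2,0,1} = 3
G(6) = mex{3,1,0} = 2
G(7) = mex{2,2,1} = 0
G(8) = mex{0,3,2,0} = 1
G_A(8) = 1.
Heap B, S = {1, 2, 5, 6, 9}:
G(0) = 0
G(1) = mex{0} = 1
G(2) = mex{1,0} = 2
G(3) = mex{2,1} = 0
G(4) = mex{0,2} = 1
G(5) = mex{1,0,0} = 2
G(6) = mex{2,1,1,0} = 3
G(7) = mex{3,2,2,1} = 0
G(8) = mex{0,3,0,2} = 1
G(9) = mex{1,0,1,0,0} = 2
G(10) = mex{2,1,2,1,1} = 0
G(11) = mex{0,2,3,2,2} = 1
G(12) = mex{1,0,0,3,0} = 2
G(13) = mex{2,1,1,0,1} = 3
G(14) = mex{3,2,2,1,2} = 0
G(15) = mex{0,3,0,2,3} = 1
G(16) = mex{1,0,1,0,0} = 2
G(17) = mex{2,1,2,1,1} = 0
G(18) = mex{0,2,3,2,2} = 1
G(19) = mex{1,0,0,3,0} = 2
G(20) = mex{2,1,1,0,1} = 3
G(21) = mex{3,2,2,1,2} = 0
G(22) = mex{0,3,0,2,3} = 1
G(23) = mex{1,0,1,0,0} = 2
G(24) = mex{2,1,2,1,1} = 0
G(25) = mex{0,2,3,2,2} = 1
G_B(25) = 1.
Heap C, S = {3, 6, 7, 9}:
G(0) = 0
G(1) = mex{} = 0
G(2) = mex{} = 0
G(3) = mex{0} = 1
G(4) = mex{0} = 1
G(5) = mex{0} = 1
G(6) = mex{1,0} = 2
G(7) = mex{1,0,0} = 2
G(8) = mex{1,0,0} = 2
G(9) = mex{2,1,0,0} = 3
G(10) = mex{2,1,1,0} = 3
G(11) = mex{2,1,1,0} = 3
G(12) = mex{3,2,1,1} = 0
G(13) = mex{3,2,2,1} = 0
G(14) = mex{3,2,2,1} = 0
G(15) = mex{0,3,2,2} = 1
G(16) = mex{0,3,3,2} = 1
G(17) = mex{0,3,3,2} = 1
G(18) = mex{1,0,3,3} = 2
G(19) = mex{1,0,0,3} = 2
G(20) = mex{1,0,0,3} = 2
G(21) = mex{2,1,0,0} = 3
G(22) = mex{2,1,1,0} = 3
G(23) = mex{2,1,1,0} = 3
G(24) = mex{3,2,1,1} = 0
G(25) = mex{3,2,2,1} = 0
G(26) = mex{3,2,2,1} = 0
G_C(26) = 0.
Combined Grundy value = 1 ⊕ 1 ⊕ 0 = 0.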